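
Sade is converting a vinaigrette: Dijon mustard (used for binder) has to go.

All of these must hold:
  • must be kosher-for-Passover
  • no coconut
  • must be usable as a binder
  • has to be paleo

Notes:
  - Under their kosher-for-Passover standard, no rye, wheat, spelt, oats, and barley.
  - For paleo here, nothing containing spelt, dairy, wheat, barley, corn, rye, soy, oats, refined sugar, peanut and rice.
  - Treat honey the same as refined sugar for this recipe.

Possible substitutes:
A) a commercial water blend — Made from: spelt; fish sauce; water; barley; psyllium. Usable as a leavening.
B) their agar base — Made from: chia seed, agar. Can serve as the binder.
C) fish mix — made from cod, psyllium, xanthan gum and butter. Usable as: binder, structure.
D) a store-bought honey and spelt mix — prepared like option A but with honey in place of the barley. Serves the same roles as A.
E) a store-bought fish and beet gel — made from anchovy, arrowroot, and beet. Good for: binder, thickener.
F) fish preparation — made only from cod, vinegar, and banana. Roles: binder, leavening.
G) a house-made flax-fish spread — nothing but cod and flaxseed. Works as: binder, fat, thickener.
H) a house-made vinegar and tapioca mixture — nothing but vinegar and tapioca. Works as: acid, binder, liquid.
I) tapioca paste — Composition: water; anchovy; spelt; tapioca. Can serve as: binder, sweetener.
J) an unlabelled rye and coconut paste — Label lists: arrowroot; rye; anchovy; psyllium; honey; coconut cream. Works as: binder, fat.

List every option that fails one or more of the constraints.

A, C, D, I, J

A: not usable as a binder; has barley, so not kosher-for-Passover (and 1 more) — reject
B: every rule checks out — OK
C: has butter, so not paleo — out
D: not usable as a binder; has spelt, so not kosher-for-Passover (and 1 more) — no
E: all constraints satisfied — valid
F: only cod, banana, and vinegar; none excluded — valid
G: only cod and flaxseed; none excluded — valid
H: all constraints satisfied — keep
I: has spelt, so not kosher-for-Passover; has spelt, so not paleo — no
J: has rye, so not kosher-for-Passover; has honey, so not paleo (and 1 more) — reject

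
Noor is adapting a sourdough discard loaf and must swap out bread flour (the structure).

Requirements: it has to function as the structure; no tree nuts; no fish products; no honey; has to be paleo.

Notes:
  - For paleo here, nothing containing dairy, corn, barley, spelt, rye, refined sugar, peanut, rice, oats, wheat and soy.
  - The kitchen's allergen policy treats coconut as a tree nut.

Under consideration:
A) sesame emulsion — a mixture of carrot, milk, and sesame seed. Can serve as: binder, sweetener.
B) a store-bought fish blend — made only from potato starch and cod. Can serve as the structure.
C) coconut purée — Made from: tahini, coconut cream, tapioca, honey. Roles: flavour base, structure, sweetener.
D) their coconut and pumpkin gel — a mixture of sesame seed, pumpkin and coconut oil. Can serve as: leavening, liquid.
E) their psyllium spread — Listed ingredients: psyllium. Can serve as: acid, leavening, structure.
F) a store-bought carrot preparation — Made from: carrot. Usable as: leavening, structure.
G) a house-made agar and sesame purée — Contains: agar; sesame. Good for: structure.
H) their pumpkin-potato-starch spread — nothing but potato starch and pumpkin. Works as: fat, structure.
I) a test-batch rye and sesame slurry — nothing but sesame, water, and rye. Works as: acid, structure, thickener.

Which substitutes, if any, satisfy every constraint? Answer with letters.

A: not usable as a structure; has milk, so not paleo — out
B: has cod, so not fish-free — reject
C: has honey, so not honey-free; has coconut cream, so not tree-nut-free — out
D: not usable as a structure; has coconut oil, so not tree-nut-free — out
E: no honey, no fish — valid
F: no honey, tree-nut-free — OK
G: works as a structure, no honey, no fish — valid
H: works as a structure, no honey, paleo — valid
I: has rye, so not paleo — reject

E, F, G, H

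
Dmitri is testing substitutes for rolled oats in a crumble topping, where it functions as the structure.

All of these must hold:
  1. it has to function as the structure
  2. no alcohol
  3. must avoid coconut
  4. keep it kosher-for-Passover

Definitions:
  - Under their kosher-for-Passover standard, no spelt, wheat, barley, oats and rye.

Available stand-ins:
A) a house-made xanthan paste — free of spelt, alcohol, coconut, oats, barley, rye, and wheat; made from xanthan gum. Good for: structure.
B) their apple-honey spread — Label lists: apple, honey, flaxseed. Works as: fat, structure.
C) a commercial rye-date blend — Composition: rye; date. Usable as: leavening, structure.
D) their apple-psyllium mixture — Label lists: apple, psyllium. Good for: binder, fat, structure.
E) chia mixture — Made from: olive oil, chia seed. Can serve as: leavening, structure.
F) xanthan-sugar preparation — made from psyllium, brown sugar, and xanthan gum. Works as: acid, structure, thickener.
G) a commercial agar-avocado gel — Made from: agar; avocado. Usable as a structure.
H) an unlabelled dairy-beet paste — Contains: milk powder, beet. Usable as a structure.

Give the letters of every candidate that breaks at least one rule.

A: no alcohol, kosher-for-Passover — valid
B: only honey, apple and flaxseed; none excluded — valid
C: has rye, so not kosher-for-Passover — reject
D: only psyllium and apple; none excluded — keep
E: all constraints satisfied — OK
F: all constraints satisfied — valid
G: no coconut, kosher-for-Passover — keep
H: every rule checks out — valid

C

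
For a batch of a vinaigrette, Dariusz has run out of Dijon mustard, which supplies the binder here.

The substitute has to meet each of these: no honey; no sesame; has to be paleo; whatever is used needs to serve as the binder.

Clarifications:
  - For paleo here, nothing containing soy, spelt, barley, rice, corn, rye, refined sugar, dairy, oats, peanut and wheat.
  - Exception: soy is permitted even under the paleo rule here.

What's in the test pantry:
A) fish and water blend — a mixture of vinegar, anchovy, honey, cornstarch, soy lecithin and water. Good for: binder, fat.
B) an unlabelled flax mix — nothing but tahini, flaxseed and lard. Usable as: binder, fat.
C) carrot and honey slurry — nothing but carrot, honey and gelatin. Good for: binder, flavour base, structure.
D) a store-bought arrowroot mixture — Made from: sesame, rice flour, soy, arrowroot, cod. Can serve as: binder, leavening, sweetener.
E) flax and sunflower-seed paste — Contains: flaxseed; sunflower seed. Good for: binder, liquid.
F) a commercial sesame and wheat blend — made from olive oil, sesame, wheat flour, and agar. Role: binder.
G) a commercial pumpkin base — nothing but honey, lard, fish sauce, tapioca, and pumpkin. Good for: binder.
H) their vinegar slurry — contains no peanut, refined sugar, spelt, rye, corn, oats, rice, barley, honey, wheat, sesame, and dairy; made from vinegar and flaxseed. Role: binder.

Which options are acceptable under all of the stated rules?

A: has cornstarch, so not paleo; has honey, so not honey-free — no
B: has tahini, so not sesame-free — reject
C: has honey, so not honey-free — out
D: has rice flour, so not paleo; has sesame, so not sesame-free — reject
E: only flaxseed and sunflower seed; none excluded — keep
F: has wheat flour, so not paleo; has sesame, so not sesame-free — reject
G: has honey, so not honey-free — reject
H: paleo, no honey — valid

E, H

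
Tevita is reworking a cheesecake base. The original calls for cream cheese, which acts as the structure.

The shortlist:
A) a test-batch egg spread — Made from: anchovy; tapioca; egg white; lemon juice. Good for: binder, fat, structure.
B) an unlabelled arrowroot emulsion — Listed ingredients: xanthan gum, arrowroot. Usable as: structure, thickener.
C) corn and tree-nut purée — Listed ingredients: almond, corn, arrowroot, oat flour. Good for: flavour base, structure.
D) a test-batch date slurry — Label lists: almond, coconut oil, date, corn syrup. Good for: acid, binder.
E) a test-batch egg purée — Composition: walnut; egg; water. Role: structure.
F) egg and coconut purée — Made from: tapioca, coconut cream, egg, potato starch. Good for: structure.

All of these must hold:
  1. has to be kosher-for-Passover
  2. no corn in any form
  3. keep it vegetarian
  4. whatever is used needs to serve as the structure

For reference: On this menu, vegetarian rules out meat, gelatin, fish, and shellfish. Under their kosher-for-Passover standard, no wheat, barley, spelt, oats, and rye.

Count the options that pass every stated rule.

A: has anchovy, so not vegetarian — reject
B: only arrowroot and xanthan gum; none excluded — keep
C: has oat flour, so not kosher-for-Passover; has corn, so not corn-free — reject
D: not usable as a structure; has corn syrup, so not corn-free — out
E: all constraints satisfied — valid
F: nothing on the exclusion list — valid

3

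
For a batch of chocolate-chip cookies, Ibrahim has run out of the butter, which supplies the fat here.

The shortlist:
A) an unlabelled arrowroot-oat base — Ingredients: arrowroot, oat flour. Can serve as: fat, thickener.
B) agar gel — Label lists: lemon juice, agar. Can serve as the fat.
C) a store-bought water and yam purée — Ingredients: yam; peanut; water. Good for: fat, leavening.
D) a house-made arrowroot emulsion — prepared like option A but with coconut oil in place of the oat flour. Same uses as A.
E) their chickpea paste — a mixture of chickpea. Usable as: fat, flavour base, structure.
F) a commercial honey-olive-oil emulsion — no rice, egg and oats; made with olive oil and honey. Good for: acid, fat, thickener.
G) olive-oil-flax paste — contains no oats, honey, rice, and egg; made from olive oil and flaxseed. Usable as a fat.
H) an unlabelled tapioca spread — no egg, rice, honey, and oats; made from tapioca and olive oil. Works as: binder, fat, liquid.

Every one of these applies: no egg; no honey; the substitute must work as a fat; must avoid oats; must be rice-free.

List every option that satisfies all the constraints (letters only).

B, C, D, E, G, H

A: has oat flour, so not oat-free — no
B: works as a fat, no honey, no oats — keep
C: works as a fat, no oats, no rice — valid
D: every rule checks out — keep
E: works as a fat, no egg, no rice — valid
F: has honey, so not honey-free — no
G: no egg, no honey — OK
H: all constraints satisfied — OK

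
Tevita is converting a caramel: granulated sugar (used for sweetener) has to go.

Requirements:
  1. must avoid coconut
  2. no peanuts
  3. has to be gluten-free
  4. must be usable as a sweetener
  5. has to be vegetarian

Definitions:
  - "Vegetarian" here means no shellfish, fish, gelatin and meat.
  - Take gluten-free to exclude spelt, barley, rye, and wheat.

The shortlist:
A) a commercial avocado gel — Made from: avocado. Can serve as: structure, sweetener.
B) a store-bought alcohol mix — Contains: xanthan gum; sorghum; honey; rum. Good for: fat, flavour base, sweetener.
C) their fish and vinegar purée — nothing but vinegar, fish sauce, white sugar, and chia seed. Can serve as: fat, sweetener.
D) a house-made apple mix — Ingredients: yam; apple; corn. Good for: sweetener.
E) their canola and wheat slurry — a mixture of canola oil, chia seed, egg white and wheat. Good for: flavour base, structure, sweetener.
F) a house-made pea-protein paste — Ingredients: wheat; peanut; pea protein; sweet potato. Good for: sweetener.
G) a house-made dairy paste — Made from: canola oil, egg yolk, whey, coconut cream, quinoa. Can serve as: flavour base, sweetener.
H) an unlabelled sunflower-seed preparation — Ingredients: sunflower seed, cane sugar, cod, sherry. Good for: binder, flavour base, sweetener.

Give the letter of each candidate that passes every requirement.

A: nothing on the exclusion list — valid
B: vegetarian, no peanut — OK
C: has fish sauce, so not vegetarian — no
D: nothing on the exclusion list — valid
E: has wheat, so not gluten-free — no
F: has wheat, so not gluten-free; has peanut, so not peanut-free — out
G: has coconut cream, so not coconut-free — no
H: has cod, so not vegetarian — out

A, B, D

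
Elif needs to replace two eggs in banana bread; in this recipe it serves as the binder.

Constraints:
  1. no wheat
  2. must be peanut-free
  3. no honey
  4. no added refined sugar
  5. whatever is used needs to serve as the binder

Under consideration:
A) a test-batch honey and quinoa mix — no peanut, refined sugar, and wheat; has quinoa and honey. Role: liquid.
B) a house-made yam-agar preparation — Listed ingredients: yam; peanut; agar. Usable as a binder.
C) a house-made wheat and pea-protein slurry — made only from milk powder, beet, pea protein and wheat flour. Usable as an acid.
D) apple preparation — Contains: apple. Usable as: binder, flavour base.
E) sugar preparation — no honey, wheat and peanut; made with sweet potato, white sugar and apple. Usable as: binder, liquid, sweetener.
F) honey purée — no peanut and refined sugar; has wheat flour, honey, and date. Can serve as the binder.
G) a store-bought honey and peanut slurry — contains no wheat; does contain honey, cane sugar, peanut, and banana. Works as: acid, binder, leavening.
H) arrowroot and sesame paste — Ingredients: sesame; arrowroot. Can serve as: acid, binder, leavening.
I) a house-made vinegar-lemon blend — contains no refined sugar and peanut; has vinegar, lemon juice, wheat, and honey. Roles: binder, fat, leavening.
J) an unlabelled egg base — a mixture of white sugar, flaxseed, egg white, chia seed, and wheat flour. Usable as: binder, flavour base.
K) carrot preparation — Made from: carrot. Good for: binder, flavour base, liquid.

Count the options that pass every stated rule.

3

A: not usable as a binder; has honey, so not honey-free — out
B: has peanut, so not peanut-free — no
C: not usable as a binder; has wheat flour, so not wheat-free — reject
D: works as a binder, no wheat, no honey — keep
E: has white sugar, so not no-added-sugar — no
F: has honey, so not honey-free; has wheat flour, so not wheat-free — out
G: has honey, so not honey-free; has peanut, so not peanut-free (and 1 more) — reject
H: nothing on the exclusion list — OK
I: has honey, so not honey-free; has wheat, so not wheat-free — out
J: has wheat flour, so not wheat-free; has white sugar, so not no-added-sugar — out
K: no wheat, no refined sugar — keep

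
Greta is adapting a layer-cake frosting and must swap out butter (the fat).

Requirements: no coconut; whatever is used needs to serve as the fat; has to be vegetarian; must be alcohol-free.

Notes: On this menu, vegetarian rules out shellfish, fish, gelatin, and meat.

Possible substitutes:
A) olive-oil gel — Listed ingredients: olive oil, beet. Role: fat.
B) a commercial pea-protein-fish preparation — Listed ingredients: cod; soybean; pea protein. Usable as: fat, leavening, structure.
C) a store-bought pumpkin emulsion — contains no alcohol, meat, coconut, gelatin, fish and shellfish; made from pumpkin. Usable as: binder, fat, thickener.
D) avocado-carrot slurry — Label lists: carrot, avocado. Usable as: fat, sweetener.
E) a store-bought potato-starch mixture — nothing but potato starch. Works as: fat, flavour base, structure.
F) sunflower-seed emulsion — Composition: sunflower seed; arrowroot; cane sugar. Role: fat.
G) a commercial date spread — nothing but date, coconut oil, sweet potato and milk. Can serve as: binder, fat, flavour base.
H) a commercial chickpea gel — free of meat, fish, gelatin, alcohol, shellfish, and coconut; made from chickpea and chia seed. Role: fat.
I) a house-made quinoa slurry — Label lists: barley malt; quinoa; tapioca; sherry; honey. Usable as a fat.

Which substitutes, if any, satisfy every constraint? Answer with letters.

A: every rule checks out — OK
B: has cod, so not vegetarian — reject
C: works as a fat, no alcohol, vegetarian — OK
D: every rule checks out — keep
E: only potato starch; none excluded — valid
F: every rule checks out — keep
G: has coconut oil, so not coconut-free — no
H: no coconut, vegetarian — OK
I: has sherry, so not alcohol-free — out

A, C, D, E, F, H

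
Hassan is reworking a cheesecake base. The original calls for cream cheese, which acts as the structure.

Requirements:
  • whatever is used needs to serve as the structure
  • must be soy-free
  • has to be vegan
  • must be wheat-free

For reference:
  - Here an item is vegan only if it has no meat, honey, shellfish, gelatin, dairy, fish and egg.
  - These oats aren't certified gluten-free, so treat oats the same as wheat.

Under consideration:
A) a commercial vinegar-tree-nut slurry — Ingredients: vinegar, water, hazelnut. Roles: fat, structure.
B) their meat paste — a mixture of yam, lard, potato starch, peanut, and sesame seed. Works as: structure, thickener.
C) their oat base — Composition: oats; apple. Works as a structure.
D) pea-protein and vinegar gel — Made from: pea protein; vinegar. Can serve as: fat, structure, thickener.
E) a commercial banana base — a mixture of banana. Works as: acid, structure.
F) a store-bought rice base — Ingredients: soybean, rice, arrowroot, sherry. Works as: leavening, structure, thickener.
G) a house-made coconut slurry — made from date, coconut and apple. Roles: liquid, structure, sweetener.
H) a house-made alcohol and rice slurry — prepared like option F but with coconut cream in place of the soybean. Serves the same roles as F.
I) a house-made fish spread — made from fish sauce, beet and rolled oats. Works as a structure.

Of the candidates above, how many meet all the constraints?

A: wheat-free, vegan — valid
B: has lard, so not vegan — reject
C: has oats, so not wheat-free — no
D: only pea protein and vinegar; none excluded — OK
E: only banana; none excluded — valid
F: has soybean, so not soy-free — reject
G: works as a structure, wheat-free, vegan — valid
H: all constraints satisfied — keep
I: has fish sauce, so not vegan; has rolled oats, so not wheat-free — out

5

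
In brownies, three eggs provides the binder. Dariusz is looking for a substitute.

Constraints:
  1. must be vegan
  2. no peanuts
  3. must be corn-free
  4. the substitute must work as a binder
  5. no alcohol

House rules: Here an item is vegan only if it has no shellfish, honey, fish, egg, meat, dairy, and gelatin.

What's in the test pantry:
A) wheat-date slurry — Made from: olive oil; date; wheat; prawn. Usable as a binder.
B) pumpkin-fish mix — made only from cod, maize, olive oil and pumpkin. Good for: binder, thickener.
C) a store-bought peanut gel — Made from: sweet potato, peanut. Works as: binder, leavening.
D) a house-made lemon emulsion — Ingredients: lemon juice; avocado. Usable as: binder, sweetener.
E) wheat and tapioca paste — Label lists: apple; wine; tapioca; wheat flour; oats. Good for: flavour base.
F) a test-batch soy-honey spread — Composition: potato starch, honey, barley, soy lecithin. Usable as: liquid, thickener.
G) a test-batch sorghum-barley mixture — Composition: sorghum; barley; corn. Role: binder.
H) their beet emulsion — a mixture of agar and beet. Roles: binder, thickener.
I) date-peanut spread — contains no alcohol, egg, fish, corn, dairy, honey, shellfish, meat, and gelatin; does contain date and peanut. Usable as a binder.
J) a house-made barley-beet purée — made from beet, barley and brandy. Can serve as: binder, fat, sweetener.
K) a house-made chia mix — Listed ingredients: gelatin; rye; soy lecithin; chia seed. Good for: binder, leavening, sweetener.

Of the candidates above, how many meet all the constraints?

2

A: has prawn, so not vegan — no
B: has cod, so not vegan; has maize, so not corn-free — no
C: has peanut, so not peanut-free — reject
D: vegan, no alcohol — keep
E: not usable as a binder; has wine, so not alcohol-free — no
F: not usable as a binder; has honey, so not vegan — no
G: has corn, so not corn-free — reject
H: works as a binder, vegan, no peanut — OK
I: has peanut, so not peanut-free — out
J: has brandy, so not alcohol-free — no
K: has gelatin, so not vegan — reject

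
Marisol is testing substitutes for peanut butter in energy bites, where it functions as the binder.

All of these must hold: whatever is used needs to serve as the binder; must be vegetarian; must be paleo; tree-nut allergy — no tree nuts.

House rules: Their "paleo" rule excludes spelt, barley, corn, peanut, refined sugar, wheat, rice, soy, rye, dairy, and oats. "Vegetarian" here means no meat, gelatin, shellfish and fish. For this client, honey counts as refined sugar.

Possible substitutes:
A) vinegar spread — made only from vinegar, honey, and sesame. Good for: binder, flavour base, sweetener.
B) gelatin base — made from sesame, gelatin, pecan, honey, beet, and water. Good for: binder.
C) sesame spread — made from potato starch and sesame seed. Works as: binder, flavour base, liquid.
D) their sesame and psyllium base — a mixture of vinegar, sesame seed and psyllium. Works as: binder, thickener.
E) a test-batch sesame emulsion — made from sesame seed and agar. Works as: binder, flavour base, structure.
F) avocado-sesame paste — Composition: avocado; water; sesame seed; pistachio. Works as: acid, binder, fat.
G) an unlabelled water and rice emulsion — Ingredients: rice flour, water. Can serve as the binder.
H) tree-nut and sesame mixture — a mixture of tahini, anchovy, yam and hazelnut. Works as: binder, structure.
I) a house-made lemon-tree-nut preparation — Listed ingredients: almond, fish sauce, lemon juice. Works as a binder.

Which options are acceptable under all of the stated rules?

A: has honey, so not paleo — out
B: has honey, so not paleo; has gelatin, so not vegetarian (and 1 more) — out
C: only sesame seed and potato starch; none excluded — keep
D: works as a binder, vegetarian, no tree nuts — OK
E: works as a binder, vegetarian, no tree nuts — OK
F: has pistachio, so not tree-nut-free — no
G: has rice flour, so not paleo — reject
H: has anchovy, so not vegetarian; has hazelnut, so not tree-nut-free — no
I: has fish sauce, so not vegetarian; has almond, so not tree-nut-free — no

C, D, E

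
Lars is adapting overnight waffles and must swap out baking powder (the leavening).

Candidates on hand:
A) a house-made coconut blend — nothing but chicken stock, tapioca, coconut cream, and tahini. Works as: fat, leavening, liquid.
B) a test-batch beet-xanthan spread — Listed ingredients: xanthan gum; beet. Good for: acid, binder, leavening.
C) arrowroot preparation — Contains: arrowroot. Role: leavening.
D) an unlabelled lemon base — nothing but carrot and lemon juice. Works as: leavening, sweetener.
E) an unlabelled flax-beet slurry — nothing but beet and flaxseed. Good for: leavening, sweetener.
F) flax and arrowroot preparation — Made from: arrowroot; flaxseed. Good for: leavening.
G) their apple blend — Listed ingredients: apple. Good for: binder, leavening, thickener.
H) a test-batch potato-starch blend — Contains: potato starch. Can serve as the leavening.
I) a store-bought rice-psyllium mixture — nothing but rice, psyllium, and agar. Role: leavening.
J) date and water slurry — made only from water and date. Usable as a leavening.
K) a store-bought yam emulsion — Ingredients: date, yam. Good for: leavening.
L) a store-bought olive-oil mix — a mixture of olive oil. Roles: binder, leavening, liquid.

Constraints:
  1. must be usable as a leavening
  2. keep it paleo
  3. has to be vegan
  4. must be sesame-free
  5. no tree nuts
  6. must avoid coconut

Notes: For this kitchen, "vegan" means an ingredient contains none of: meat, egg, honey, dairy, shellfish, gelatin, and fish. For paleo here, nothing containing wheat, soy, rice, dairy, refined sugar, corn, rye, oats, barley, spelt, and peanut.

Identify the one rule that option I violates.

paleo

usable as a leavening: satisfied
vegan: satisfied
paleo: has rice — fails
tree-nut-free: satisfied
sesame-free: satisfied
coconut-free: satisfied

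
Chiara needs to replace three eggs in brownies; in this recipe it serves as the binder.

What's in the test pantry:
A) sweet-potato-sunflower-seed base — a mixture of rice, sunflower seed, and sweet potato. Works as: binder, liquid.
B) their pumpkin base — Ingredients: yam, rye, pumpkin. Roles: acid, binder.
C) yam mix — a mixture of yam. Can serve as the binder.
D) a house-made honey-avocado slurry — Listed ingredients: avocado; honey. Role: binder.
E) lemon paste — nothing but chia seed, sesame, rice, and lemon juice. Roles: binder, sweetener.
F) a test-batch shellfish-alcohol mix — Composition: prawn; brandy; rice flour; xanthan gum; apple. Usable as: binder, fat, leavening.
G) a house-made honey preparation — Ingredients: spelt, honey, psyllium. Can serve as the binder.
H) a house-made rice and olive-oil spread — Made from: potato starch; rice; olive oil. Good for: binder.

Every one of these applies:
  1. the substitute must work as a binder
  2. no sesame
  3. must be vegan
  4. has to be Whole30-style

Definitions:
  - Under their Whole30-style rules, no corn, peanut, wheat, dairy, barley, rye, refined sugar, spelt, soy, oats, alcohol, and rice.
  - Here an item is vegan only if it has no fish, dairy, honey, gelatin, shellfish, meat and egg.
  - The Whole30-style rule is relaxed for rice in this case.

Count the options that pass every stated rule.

A: rice is permitted under the Whole30-style carve-out; nothing else excluded — valid
B: has rye, so not Whole30-style — no
C: all constraints satisfied — valid
D: has honey, so not vegan — no
E: has sesame, so not sesame-free — out
F: has brandy, so not Whole30-style; has prawn, so not vegan — out
G: has spelt, so not Whole30-style; has honey, so not vegan — reject
H: rice is permitted under the Whole30-style carve-out; nothing else excluded — OK

3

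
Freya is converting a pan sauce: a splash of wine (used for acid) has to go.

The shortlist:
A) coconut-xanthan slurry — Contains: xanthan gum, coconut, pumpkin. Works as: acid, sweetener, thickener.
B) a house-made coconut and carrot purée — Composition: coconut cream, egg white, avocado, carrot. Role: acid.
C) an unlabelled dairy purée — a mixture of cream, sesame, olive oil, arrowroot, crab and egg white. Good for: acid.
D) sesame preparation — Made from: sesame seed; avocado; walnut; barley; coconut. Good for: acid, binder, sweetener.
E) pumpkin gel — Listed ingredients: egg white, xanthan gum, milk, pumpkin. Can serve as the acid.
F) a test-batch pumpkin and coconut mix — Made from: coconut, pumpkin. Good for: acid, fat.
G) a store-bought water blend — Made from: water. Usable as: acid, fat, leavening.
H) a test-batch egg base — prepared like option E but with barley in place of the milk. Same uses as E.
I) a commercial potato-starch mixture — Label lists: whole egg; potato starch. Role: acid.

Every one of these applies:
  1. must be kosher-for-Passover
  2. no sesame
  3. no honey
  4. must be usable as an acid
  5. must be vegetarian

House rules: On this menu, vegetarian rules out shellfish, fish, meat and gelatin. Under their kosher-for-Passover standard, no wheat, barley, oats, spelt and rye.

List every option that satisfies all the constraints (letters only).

A: nothing on the exclusion list — OK
B: coconut cream and egg white etc. — none of it excluded — valid
C: has crab, so not vegetarian; has sesame, so not sesame-free — out
D: has barley, so not kosher-for-Passover; has sesame seed, so not sesame-free — no
E: milk and egg white etc. — none of it excluded — valid
F: no sesame, vegetarian — keep
G: every rule checks out — valid
H: has barley, so not kosher-for-Passover — out
I: all constraints satisfied — valid

A, B, E, F, G, I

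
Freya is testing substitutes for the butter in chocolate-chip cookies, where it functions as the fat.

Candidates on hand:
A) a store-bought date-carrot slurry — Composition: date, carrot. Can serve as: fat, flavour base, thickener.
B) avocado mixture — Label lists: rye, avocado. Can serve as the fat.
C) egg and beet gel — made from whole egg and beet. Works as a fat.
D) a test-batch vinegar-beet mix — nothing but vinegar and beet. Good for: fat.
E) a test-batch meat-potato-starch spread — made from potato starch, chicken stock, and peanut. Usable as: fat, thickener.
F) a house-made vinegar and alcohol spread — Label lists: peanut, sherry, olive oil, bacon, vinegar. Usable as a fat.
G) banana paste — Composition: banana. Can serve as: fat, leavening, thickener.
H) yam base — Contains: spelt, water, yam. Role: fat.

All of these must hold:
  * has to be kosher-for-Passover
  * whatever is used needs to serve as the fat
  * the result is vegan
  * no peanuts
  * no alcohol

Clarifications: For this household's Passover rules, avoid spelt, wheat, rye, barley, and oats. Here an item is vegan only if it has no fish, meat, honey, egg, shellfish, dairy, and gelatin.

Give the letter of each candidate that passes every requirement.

A, D, G

A: all constraints satisfied — OK
B: has rye, so not kosher-for-Passover — reject
C: has whole egg, so not vegan — out
D: nothing on the exclusion list — OK
E: has chicken stock, so not vegan; has peanut, so not peanut-free — no
F: has bacon, so not vegan; has peanut, so not peanut-free (and 1 more) — no
G: every rule checks out — OK
H: has spelt, so not kosher-for-Passover — no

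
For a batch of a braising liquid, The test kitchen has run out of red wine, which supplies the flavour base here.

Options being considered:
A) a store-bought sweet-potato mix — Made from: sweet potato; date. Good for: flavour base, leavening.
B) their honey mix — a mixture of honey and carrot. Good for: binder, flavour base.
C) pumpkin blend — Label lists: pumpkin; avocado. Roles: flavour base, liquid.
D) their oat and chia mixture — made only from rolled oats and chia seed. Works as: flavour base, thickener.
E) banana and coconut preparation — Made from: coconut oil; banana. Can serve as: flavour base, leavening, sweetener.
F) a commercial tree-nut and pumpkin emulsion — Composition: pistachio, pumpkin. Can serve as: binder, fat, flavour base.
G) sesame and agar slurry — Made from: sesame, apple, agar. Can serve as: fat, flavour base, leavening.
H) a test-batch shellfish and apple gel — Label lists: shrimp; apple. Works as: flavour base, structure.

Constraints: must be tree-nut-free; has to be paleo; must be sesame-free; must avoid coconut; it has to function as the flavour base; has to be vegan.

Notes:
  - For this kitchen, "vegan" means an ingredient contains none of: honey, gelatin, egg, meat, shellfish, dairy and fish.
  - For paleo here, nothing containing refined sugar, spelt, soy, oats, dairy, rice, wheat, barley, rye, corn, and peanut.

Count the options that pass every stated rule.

A: only sweet potato and date; none excluded — valid
B: has honey, so not vegan — reject
C: no coconut, no sesame — keep
D: has rolled oats, so not paleo — reject
E: has coconut oil, so not coconut-free — reject
F: has pistachio, so not tree-nut-free — out
G: has sesame, so not sesame-free — out
H: has shrimp, so not vegan — reject

2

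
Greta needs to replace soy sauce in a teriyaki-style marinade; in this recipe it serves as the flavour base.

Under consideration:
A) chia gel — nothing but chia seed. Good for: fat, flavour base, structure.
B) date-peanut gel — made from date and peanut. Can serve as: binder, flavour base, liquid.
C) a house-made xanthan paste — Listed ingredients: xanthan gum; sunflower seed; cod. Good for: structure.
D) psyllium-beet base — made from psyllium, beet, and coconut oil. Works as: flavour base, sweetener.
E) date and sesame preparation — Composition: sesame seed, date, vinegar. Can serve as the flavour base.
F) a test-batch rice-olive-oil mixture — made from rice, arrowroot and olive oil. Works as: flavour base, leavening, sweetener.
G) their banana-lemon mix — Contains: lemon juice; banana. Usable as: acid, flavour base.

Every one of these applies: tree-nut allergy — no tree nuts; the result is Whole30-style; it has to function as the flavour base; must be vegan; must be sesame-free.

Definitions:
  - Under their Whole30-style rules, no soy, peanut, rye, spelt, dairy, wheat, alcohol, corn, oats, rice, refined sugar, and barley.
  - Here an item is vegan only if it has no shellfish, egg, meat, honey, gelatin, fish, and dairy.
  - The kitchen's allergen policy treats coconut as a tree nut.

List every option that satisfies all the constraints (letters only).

A: only chia seed; none excluded — OK
B: has peanut, so not Whole30-style — no
C: not usable as a flavour base; has cod, so not vegan — reject
D: has coconut oil, so not tree-nut-free — reject
E: has sesame seed, so not sesame-free — no
F: has rice, so not Whole30-style — reject
G: tree-nut-free, no sesame — OK

A, G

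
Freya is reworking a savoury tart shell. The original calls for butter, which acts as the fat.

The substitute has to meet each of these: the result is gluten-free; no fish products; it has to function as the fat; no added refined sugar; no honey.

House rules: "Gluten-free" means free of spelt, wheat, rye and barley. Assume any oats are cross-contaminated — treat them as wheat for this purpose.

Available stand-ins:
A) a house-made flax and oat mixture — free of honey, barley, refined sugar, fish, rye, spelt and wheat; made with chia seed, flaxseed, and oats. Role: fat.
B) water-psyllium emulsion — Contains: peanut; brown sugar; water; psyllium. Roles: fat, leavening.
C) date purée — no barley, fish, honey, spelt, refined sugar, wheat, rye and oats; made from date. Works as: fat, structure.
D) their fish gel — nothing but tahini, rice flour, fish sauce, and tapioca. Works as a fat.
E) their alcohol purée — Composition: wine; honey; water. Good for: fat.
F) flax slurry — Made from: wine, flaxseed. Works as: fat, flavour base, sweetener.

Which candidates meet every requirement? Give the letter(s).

C, F

A: has oats, so not gluten-free — out
B: has brown sugar, so not no-added-sugar — reject
C: no honey, no fish — keep
D: has fish sauce, so not fish-free — out
E: has honey, so not honey-free — reject
F: only wine and flaxseed; none excluded — keep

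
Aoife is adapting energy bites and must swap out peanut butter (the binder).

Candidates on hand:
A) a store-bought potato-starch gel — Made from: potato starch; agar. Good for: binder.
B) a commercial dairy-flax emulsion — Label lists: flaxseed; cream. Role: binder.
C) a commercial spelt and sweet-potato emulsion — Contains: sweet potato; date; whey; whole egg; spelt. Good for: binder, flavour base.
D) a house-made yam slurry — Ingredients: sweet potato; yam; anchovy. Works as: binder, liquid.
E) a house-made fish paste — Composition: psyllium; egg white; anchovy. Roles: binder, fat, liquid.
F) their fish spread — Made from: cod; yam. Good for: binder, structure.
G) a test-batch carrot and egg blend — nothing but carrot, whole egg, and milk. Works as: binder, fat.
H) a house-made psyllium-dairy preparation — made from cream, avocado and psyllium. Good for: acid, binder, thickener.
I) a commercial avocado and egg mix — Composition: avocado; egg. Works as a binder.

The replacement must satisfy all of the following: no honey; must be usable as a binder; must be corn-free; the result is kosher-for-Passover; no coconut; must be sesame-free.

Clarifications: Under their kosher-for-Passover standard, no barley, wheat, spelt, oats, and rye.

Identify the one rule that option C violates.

usable as a binder: satisfied
kosher-for-Passover: has spelt — fails
corn-free: satisfied
honey-free: satisfied
coconut-free: satisfied
sesame-free: satisfied

kosher-for-Passover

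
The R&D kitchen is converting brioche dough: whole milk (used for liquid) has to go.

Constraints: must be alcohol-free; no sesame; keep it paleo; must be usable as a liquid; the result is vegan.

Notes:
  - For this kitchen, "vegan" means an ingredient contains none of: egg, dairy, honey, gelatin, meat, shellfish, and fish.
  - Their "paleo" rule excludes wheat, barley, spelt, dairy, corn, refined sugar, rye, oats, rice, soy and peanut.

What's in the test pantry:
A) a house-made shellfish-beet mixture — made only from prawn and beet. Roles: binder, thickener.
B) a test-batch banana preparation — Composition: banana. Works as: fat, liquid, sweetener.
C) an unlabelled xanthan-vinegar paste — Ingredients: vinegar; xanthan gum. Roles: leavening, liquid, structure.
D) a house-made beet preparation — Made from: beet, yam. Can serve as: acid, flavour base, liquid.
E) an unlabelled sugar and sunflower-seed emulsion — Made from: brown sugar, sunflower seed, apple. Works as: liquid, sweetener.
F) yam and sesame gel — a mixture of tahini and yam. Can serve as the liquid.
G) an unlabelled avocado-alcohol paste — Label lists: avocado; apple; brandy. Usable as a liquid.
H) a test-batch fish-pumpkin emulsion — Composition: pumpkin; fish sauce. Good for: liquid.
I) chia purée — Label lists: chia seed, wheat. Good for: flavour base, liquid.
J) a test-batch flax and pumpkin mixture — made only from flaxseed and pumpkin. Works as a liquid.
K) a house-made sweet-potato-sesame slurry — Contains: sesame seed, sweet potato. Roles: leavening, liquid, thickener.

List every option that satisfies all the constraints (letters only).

A: not usable as a liquid; has prawn, so not vegan — out
B: every rule checks out — OK
C: all constraints satisfied — OK
D: only yam and beet; none excluded — keep
E: has brown sugar, so not paleo — reject
F: has tahini, so not sesame-free — reject
G: has brandy, so not alcohol-free — out
H: has fish sauce, so not vegan — no
I: has wheat, so not paleo — reject
J: all constraints satisfied — valid
K: has sesame seed, so not sesame-free — no

B, C, D, J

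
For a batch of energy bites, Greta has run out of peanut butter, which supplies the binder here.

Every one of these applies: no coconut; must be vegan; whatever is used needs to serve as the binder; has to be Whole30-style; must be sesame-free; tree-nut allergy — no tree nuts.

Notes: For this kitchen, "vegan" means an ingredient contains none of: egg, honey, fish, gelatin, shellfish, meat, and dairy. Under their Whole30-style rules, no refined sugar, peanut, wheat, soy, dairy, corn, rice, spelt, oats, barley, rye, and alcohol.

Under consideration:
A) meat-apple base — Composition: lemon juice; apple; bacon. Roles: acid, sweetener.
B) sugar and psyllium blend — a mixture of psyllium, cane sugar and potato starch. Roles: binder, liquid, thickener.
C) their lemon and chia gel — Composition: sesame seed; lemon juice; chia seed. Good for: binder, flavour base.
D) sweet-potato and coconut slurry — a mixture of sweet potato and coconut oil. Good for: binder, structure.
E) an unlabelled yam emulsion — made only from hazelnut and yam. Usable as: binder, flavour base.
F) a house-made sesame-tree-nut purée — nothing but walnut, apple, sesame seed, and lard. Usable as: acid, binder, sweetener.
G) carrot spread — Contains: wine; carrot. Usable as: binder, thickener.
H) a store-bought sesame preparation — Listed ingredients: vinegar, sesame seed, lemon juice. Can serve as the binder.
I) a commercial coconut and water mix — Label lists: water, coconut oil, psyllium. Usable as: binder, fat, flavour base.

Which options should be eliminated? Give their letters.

A: not usable as a binder; has bacon, so not vegan — out
B: has cane sugar, so not Whole30-style — reject
C: has sesame seed, so not sesame-free — reject
D: has coconut oil, so not coconut-free — no
E: has hazelnut, so not tree-nut-free — no
F: has lard, so not vegan; has sesame seed, so not sesame-free (and 1 more) — out
G: has wine, so not Whole30-style — reject
H: has sesame seed, so not sesame-free — reject
I: has coconut oil, so not coconut-free — no

A, B, C, D, E, F, G, H, I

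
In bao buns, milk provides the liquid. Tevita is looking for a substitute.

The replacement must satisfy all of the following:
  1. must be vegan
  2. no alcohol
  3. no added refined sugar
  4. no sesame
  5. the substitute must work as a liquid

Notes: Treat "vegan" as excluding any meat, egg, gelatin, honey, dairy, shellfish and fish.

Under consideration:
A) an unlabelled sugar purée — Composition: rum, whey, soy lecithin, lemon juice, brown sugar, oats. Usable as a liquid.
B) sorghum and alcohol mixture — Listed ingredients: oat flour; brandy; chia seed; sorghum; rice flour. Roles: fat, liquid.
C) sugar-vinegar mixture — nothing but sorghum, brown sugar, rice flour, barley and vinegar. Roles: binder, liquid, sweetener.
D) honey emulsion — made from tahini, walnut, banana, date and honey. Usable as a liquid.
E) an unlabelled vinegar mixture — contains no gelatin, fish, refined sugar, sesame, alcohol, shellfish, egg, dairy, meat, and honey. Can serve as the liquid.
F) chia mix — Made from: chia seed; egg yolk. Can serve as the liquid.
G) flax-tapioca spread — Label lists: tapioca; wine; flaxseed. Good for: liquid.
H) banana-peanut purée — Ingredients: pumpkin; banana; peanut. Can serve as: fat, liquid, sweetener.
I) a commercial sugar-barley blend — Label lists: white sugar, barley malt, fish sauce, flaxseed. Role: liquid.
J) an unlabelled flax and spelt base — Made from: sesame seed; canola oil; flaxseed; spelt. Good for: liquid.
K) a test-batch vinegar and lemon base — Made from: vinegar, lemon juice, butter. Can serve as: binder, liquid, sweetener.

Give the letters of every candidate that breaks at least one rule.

A: has whey, so not vegan; has rum, so not alcohol-free (and 1 more) — no
B: has brandy, so not alcohol-free — reject
C: has brown sugar, so not no-added-sugar — reject
D: has honey, so not vegan; has tahini, so not sesame-free — no
E: vegan, no sesame — keep
F: has egg yolk, so not vegan — no
G: has wine, so not alcohol-free — reject
H: every rule checks out — keep
I: has fish sauce, so not vegan; has white sugar, so not no-added-sugar — out
J: has sesame seed, so not sesame-free — no
K: has butter, so not vegan — out

A, B, C, D, F, G, I, J, K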